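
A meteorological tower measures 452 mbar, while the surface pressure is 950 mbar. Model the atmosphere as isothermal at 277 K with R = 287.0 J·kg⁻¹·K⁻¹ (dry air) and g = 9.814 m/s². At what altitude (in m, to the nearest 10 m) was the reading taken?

Scale height: H = RT/g = 287.0 × 277 / 9.814 = 8100.6 m.
Invert the barometric formula: z = H ln(P₀/P).
P₀/P = 950/452 = 2.1018; ln(2.1018) = 0.74279.
z = 8100.6 × 0.74279 = 6017.0 m.

z ≈ 6020 m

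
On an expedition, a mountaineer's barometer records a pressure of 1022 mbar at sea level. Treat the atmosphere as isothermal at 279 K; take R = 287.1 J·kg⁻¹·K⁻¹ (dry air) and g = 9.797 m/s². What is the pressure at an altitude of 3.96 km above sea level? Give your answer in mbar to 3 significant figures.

Scale height: H = RT/g = 287.1 × 279 / 9.797 = 8176.1 m.
Barometric formula: P = P₀ exp(−z/H).
z/H = 3960.0/8176.1 = 0.48434; exp(−0.48434) = 0.61610.
P = 1022 × 0.61610 = 629.65 mbar.

P ≈ 630 mbar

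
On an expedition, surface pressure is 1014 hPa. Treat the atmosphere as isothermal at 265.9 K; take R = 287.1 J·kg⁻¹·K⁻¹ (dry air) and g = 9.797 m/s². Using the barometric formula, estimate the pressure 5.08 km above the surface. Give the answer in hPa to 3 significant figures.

Scale height: H = RT/g = 287.1 × 265.9 / 9.797 = 7792.2 m.
Barometric formula: P = P₀ exp(−z/H).
z/H = 5080.0/7792.2 = 0.65193; exp(−0.65193) = 0.52104.
P = 1014 × 0.52104 = 528.33 hPa.

P ≈ 528 hPa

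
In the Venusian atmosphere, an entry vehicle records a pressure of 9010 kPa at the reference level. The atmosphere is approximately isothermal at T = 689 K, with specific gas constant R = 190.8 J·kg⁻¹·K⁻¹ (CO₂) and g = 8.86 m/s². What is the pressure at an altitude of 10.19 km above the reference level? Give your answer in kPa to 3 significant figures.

P ≈ 4530 kPa

Scale height: H = RT/g = 190.8 × 689 / 8.86 = 14838 m.
Barometric formula: P = P₀ exp(−z/H).
z/H = 10190/14838 = 0.68675; exp(−0.68675) = 0.50321.
P = 9010 × 0.50321 = 4533.9 kPa.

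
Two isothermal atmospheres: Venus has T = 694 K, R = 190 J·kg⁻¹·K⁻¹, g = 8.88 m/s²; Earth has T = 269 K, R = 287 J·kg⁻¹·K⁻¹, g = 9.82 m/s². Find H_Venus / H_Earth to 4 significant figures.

H_Venus/H_Earth ≈ 1.889

H = RT/g for each body.
H_Venus = 190 × 694 / 8.88 = 14849 m.
H_Earth = 287 × 269 / 9.82 = 7861.8 m.
H_Venus/H_Earth = 14849/7861.8 = 1.8888.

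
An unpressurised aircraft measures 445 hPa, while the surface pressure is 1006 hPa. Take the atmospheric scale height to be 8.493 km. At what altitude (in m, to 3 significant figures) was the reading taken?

Invert the barometric formula: z = H ln(P₀/P).
P₀/P = 1006/445 = 2.2607; ln(2.2607) = 0.81567.
z = 8493.0 × 0.81567 = 6927.5 m.

z ≈ 6930 m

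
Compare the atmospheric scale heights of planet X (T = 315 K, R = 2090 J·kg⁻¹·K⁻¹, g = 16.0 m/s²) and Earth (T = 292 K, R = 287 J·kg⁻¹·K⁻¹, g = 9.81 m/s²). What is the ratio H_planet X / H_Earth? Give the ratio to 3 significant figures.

H_planet X/H_Earth ≈ 4.82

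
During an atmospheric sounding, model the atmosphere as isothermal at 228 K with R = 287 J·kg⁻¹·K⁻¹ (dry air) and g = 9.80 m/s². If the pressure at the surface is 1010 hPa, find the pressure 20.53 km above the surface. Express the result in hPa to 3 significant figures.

Scale height: H = RT/g = 287 × 228 / 9.80 = 6677.1 m.
Barometric formula: P = P₀ exp(−z/H).
z/H = 20530/6677.1 = 3.0747; exp(−3.0747) = 0.046203.
P = 1010 × 0.046203 = 46.665 hPa.

P ≈ 46.7 hPa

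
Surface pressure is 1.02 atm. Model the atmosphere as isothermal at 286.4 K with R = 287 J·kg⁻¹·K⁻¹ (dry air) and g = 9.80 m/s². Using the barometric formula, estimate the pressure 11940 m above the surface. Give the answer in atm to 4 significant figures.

Scale height: H = RT/g = 287 × 286.4 / 9.80 = 8387.4 m.
Barometric formula: P = P₀ exp(−z/H).
z/H = 11940/8387.4 = 1.4236; exp(−1.4236) = 0.24085.
P = 1.02 × 0.24085 = 0.24567 atm.

P ≈ 0.2457 atm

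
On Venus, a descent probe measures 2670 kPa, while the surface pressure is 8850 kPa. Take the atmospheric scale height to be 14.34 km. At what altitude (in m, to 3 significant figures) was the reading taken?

z ≈ 17200 m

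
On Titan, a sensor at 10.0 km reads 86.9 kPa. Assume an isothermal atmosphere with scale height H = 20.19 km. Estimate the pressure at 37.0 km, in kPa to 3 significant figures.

Between two levels, P₂ = P₁ exp(−Δz/H) with Δz = z₂ − z₁.
Δz = 37000 − 10000 = 27000 m; Δz/H = 27000/20190 = 1.3373.
P₂ = 86.9 × exp(−1.3373) = 86.9 × 0.26255 = 22.816 kPa.

P ≈ 22.8 kPa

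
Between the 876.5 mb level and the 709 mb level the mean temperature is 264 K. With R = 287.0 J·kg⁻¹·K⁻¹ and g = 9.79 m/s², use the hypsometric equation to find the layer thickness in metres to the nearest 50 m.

Δz ≈ 1650 m

Hypsometric equation: Δz = (R T̄/g) ln(P₁/P₂).
R T̄/g = 287.0 × 264 / 9.79 = 7739.3 m.
ln(876.5/709) = ln(1.2362) = 0.21204.
Δz = 7739.3 × 0.21204 = 1641.0 m.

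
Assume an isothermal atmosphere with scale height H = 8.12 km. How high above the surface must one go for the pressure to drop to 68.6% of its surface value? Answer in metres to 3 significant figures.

Set P/P₀ = exp(−z/H) = 0.686, so z = −H ln(0.686).
−ln(0.686) = 0.37688; z = 8120.0 × 0.37688 = 3060.3 m.

z ≈ 3060 m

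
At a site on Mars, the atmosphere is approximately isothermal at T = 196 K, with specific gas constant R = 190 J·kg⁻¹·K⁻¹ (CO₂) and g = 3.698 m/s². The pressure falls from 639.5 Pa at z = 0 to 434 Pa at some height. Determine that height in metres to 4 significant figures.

z ≈ 3904 m

Scale height: H = RT/g = 190 × 196 / 3.698 = 10070 m.
Invert the barometric formula: z = H ln(P₀/P).
P₀/P = 639.5/434 = 1.4735; ln(1.4735) = 0.38764.
z = 10070 × 0.38764 = 3903.5 m.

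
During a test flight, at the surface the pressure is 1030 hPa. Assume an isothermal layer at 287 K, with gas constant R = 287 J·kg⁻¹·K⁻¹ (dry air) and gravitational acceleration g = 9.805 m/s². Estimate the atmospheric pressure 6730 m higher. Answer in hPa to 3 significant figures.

Scale height: H = RT/g = 287 × 287 / 9.805 = 8400.7 m.
Barometric formula: P = P₀ exp(−z/H).
z/H = 6730.0/8400.7 = 0.80112; exp(−0.80112) = 0.44883.
P = 1030 × 0.44883 = 462.29 hPa.

P ≈ 462 hPa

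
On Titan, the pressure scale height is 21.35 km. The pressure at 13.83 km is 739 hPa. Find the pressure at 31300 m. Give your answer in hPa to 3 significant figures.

P ≈ 326 hPa

Between two levels, P₂ = P₁ exp(−Δz/H) with Δz = z₂ − z₁.
Δz = 31300 − 13830 = 17470 m; Δz/H = 17470/21350 = 0.81827.
P₂ = 739 × exp(−0.81827) = 739 × 0.44119 = 326.04 hPa.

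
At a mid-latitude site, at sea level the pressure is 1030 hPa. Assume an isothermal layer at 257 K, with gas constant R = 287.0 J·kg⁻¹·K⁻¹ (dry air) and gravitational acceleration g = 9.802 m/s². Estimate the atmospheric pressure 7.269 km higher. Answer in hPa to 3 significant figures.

P ≈ 392 hPa

Scale height: H = RT/g = 287.0 × 257 / 9.802 = 7524.9 m.
Barometric formula: P = P₀ exp(−z/H).
z/H = 7269.0/7524.9 = 0.96599; exp(−0.96599) = 0.38061.
P = 1030 × 0.38061 = 392.03 hPa.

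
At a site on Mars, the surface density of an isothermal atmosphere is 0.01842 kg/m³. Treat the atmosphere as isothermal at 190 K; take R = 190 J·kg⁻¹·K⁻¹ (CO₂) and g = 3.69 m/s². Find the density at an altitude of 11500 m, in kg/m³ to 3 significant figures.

ρ ≈ 0.00569 kg/m³

Scale height: H = RT/g = 190 × 190 / 3.69 = 9783.2 m.
In an isothermal atmosphere, density decays like pressure: ρ = ρ₀ exp(−z/H).
z/H = 11500/9783.2 = 1.1755; exp(−1.1755) = 0.30866.
ρ = 0.01842 × 0.30866 = 0.0056855 kg/m³.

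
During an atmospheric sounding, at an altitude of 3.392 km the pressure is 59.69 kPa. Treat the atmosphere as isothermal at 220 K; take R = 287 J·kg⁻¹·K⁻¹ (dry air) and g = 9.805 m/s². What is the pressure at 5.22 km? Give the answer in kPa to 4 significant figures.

Scale height: H = RT/g = 287 × 220 / 9.805 = 6439.6 m.
Between two levels, P₂ = P₁ exp(−Δz/H) with Δz = z₂ − z₁.
Δz = 5220.0 − 3392.0 = 1828.0 m; Δz/H = 1828.0/6439.6 = 0.28387.
P₂ = 59.69 × exp(−0.28387) = 59.69 × 0.75286 = 44.938 kPa.

P ≈ 44.94 kPa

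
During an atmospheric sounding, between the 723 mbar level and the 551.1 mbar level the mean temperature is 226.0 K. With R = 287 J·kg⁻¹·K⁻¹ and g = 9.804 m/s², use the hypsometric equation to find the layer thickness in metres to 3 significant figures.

Hypsometric equation: Δz = (R T̄/g) ln(P₁/P₂).
R T̄/g = 287 × 226.0 / 9.804 = 6615.9 m.
ln(723/551.1) = ln(1.3119) = 0.27148.
Δz = 6615.9 × 0.27148 = 1796.1 m.

Δz ≈ 1800 m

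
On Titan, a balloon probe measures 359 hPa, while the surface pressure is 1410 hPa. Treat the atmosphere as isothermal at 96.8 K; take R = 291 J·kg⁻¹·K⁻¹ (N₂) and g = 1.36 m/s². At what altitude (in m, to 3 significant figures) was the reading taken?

z ≈ 28300 m

Scale height: H = RT/g = 291 × 96.8 / 1.36 = 20712 m.
Invert the barometric formula: z = H ln(P₀/P).
P₀/P = 1410/359 = 3.9276; ln(3.9276) = 1.3680.
z = 20712 × 1.3680 = 28334 m.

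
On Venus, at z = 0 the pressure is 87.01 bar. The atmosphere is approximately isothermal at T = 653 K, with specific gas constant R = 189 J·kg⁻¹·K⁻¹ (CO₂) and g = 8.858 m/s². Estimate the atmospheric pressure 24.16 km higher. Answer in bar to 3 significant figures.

P ≈ 15.4 bar

Scale height: H = RT/g = 189 × 653 / 8.858 = 13933 m.
Barometric formula: P = P₀ exp(−z/H).
z/H = 24160/13933 = 1.7340; exp(−1.7340) = 0.17658.
P = 87.01 × 0.17658 = 15.364 bar.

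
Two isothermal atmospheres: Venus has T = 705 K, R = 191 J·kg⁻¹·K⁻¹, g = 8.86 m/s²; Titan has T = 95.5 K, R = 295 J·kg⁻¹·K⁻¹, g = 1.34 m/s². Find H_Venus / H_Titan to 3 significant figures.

H_Venus/H_Titan ≈ 0.723

H = RT/g for each body.
H_Venus = 191 × 705 / 8.86 = 15198 m.
H_Titan = 295 × 95.5 / 1.34 = 21024 m.
H_Venus/H_Titan = 15198/21024 = 0.72289.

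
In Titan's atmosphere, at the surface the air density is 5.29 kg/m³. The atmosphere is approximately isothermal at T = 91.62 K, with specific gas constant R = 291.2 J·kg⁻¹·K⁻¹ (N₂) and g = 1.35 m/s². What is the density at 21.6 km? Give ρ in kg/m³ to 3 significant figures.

Scale height: H = RT/g = 291.2 × 91.62 / 1.35 = 19763 m.
In an isothermal atmosphere, density decays like pressure: ρ = ρ₀ exp(−z/H).
z/H = 21600/19763 = 1.0930; exp(−1.0930) = 0.33521.
ρ = 5.29 × 0.33521 = 1.7733 kg/m³.

ρ ≈ 1.77 kg/m³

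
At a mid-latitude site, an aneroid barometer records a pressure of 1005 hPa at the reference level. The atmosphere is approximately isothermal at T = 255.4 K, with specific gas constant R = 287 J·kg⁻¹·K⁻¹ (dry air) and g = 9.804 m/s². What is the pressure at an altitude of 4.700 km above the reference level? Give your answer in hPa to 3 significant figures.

P ≈ 536 hPa

Scale height: H = RT/g = 287 × 255.4 / 9.804 = 7476.5 m.
Barometric formula: P = P₀ exp(−z/H).
z/H = 4700.0/7476.5 = 0.62864; exp(−0.62864) = 0.53332.
P = 1005 × 0.53332 = 535.99 hPa.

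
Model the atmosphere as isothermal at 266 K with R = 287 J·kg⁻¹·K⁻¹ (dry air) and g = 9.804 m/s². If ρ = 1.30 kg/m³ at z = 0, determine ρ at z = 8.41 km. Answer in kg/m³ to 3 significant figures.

ρ ≈ 0.441 kg/m³

Scale height: H = RT/g = 287 × 266 / 9.804 = 7786.8 m.
In an isothermal atmosphere, density decays like pressure: ρ = ρ₀ exp(−z/H).
z/H = 8410.0/7786.8 = 1.0800; exp(−1.0800) = 0.33960.
ρ = 1.30 × 0.33960 = 0.44148 kg/m³.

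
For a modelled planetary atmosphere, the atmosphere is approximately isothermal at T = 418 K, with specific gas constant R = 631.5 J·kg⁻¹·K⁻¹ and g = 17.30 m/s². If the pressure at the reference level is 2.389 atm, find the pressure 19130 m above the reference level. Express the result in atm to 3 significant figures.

P ≈ 0.682 atm

Scale height: H = RT/g = 631.5 × 418 / 17.30 = 15258 m.
Barometric formula: P = P₀ exp(−z/H).
z/H = 19130/15258 = 1.2538; exp(−1.2538) = 0.28542.
P = 2.389 × 0.28542 = 0.68187 atm.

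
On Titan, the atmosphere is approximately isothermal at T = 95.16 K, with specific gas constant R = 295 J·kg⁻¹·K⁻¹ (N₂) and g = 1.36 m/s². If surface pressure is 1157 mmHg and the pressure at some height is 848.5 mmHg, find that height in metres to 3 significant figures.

Scale height: H = RT/g = 295 × 95.16 / 1.36 = 20641 m.
Invert the barometric formula: z = H ln(P₀/P).
P₀/P = 1157/848.5 = 1.3636; ln(1.3636) = 0.31013.
z = 20641 × 0.31013 = 6401.4 m.

z ≈ 6400 m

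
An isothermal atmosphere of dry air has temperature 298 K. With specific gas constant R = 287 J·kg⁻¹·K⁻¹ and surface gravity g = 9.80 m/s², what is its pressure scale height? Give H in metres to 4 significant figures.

H ≈ 8727 m

The scale height of an isothermal atmosphere is H = RT/g.
H = 287 × 298 / 9.80 = 85526/9.80 = 8727.1 m.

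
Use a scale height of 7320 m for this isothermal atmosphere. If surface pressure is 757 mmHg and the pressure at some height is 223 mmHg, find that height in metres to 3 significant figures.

z ≈ 8950 m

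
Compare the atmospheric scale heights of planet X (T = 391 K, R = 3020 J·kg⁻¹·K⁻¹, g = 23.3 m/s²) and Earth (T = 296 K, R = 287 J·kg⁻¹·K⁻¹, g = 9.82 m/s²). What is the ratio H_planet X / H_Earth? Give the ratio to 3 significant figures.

H = RT/g for each body.
H_planet X = 3020 × 391 / 23.3 = 50679 m.
H_Earth = 287 × 296 / 9.82 = 8650.9 m.
H_planet X/H_Earth = 50679/8650.9 = 5.8582.

H_planet X/H_Earth ≈ 5.86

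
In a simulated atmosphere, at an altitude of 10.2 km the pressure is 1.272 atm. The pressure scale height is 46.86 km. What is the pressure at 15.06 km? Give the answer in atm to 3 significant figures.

P ≈ 1.15 atm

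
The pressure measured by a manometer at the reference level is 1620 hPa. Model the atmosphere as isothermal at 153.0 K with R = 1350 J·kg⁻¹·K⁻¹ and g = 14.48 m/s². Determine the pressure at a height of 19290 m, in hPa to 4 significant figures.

Scale height: H = RT/g = 1350 × 153.0 / 14.48 = 14265 m.
Barometric formula: P = P₀ exp(−z/H).
z/H = 19290/14265 = 1.3523; exp(−1.3523) = 0.25864.
P = 1620 × 0.25864 = 419.00 hPa.

P ≈ 419.0 hPa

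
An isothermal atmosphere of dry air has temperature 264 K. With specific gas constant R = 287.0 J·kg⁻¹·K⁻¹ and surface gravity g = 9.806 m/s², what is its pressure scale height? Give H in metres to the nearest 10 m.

The scale height of an isothermal atmosphere is H = RT/g.
H = 287.0 × 264 / 9.806 = 75768/9.806 = 7726.7 m.

H ≈ 7730 m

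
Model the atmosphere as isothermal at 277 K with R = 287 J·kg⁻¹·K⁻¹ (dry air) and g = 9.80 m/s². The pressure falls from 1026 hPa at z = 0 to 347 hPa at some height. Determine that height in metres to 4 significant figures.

z ≈ 8794 m

Scale height: H = RT/g = 287 × 277 / 9.80 = 8112.1 m.
Invert the barometric formula: z = H ln(P₀/P).
P₀/P = 1026/347 = 2.9568; ln(2.9568) = 1.0841.
z = 8112.1 × 1.0841 = 8794.3 m.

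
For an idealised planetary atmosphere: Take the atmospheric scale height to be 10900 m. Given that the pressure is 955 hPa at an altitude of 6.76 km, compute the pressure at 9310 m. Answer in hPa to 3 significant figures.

P ≈ 756 hPa

Between two levels, P₂ = P₁ exp(−Δz/H) with Δz = z₂ − z₁.
Δz = 9310.0 − 6760.0 = 2550.0 m; Δz/H = 2550.0/10900 = 0.23394.
P₂ = 955 × exp(−0.23394) = 955 × 0.79141 = 755.80 hPa.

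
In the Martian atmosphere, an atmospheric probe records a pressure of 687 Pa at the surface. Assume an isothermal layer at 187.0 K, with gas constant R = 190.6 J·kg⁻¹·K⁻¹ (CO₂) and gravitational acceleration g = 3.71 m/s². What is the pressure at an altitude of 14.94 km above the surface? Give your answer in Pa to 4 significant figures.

P ≈ 145.1 Pa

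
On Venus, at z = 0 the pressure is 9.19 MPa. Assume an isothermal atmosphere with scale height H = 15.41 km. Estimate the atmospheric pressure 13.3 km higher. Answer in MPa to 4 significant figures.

Barometric formula: P = P₀ exp(−z/H).
z/H = 13300/15410 = 0.86308; exp(−0.86308) = 0.42186.
P = 9.19 × 0.42186 = 3.8769 MPa.

P ≈ 3.877 MPa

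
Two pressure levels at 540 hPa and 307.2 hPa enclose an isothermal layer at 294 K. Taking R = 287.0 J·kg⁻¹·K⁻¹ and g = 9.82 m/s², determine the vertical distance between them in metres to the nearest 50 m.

Hypsometric equation: Δz = (R T̄/g) ln(P₁/P₂).
R T̄/g = 287.0 × 294 / 9.82 = 8592.5 m.
ln(540/307.2) = ln(1.7578) = 0.56406.
Δz = 8592.5 × 0.56406 = 4846.7 m.

Δz ≈ 4850 m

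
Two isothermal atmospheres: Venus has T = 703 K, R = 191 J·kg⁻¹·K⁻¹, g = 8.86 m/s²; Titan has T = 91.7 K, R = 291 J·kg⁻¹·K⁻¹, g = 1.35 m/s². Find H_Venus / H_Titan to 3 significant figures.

H = RT/g for each body.
H_Venus = 191 × 703 / 8.86 = 15155 m.
H_Titan = 291 × 91.7 / 1.35 = 19766 m.
H_Venus/H_Titan = 15155/19766 = 0.76672.

H_Venus/H_Titan ≈ 0.767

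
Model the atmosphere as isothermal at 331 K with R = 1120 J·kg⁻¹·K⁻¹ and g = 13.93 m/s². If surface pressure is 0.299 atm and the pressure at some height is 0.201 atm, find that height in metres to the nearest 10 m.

z ≈ 10570 m

Scale height: H = RT/g = 1120 × 331 / 13.93 = 26613 m.
Invert the barometric formula: z = H ln(P₀/P).
P₀/P = 0.299/0.201 = 1.4876; ln(1.4876) = 0.39716.
z = 26613 × 0.39716 = 10570 m.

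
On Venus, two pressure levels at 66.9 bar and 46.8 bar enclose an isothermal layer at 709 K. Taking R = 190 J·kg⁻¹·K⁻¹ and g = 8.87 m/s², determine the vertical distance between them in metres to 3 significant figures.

Hypsometric equation: Δz = (R T̄/g) ln(P₁/P₂).
R T̄/g = 190 × 709 / 8.87 = 15187 m.
ln(66.9/46.8) = ln(1.4295) = 0.35732.
Δz = 15187 × 0.35732 = 5426.6 m.

Δz ≈ 5430 m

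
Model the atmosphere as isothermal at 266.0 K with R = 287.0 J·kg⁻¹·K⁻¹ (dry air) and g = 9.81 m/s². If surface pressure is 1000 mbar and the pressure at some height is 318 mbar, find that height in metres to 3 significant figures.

Scale height: H = RT/g = 287.0 × 266.0 / 9.81 = 7782.1 m.
Invert the barometric formula: z = H ln(P₀/P).
P₀/P = 1000/318 = 3.1447; ln(3.1447) = 1.1457.
z = 7782.1 × 1.1457 = 8916.0 m.

z ≈ 8920 m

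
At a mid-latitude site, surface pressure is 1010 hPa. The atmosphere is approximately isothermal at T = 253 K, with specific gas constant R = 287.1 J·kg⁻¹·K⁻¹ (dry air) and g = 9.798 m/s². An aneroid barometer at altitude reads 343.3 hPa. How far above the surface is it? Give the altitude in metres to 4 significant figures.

z ≈ 8000 m

Scale height: H = RT/g = 287.1 × 253 / 9.798 = 7413.4 m.
Invert the barometric formula: z = H ln(P₀/P).
P₀/P = 1010/343.3 = 2.9420; ln(2.9420) = 1.0791.
z = 7413.4 × 1.0791 = 7999.8 m.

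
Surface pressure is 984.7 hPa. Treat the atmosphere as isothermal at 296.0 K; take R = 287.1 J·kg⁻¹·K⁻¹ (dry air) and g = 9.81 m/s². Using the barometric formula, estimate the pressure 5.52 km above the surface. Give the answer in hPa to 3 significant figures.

P ≈ 521 hPa

Scale height: H = RT/g = 287.1 × 296.0 / 9.81 = 8662.8 m.
Barometric formula: P = P₀ exp(−z/H).
z/H = 5520.0/8662.8 = 0.63721; exp(−0.63721) = 0.52877.
P = 984.7 × 0.52877 = 520.68 hPa.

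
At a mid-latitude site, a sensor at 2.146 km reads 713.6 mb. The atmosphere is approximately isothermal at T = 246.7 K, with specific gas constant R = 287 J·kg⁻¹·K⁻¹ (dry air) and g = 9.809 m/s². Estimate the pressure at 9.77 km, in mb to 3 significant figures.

Scale height: H = RT/g = 287 × 246.7 / 9.809 = 7218.2 m.
Between two levels, P₂ = P₁ exp(−Δz/H) with Δz = z₂ − z₁.
Δz = 9770.0 − 2146.0 = 7624.0 m; Δz/H = 7624.0/7218.2 = 1.0562.
P₂ = 713.6 × exp(−1.0562) = 713.6 × 0.34777 = 248.17 mb.

P ≈ 248 mb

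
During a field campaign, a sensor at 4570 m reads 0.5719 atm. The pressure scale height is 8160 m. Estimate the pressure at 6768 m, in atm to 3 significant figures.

Between two levels, P₂ = P₁ exp(−Δz/H) with Δz = z₂ − z₁.
Δz = 6768.0 − 4570.0 = 2198.0 m; Δz/H = 2198.0/8160.0 = 0.26936.
P₂ = 0.5719 × exp(−0.26936) = 0.5719 × 0.76387 = 0.43686 atm.

P ≈ 0.437 atm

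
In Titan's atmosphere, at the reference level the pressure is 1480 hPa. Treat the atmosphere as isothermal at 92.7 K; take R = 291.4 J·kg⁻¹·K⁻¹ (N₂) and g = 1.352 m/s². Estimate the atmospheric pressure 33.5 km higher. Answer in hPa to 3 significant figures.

P ≈ 277 hPa

Scale height: H = RT/g = 291.4 × 92.7 / 1.352 = 19980 m.
Barometric formula: P = P₀ exp(−z/H).
z/H = 33500/19980 = 1.6767; exp(−1.6767) = 0.18699.
P = 1480 × 0.18699 = 276.75 hPa.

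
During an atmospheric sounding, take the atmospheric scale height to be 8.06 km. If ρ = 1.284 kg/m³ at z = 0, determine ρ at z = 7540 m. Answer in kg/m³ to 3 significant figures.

In an isothermal atmosphere, density decays like pressure: ρ = ρ₀ exp(−z/H).
z/H = 7540.0/8060.0 = 0.93548; exp(−0.93548) = 0.39240.
ρ = 1.284 × 0.39240 = 0.50384 kg/m³.

ρ ≈ 0.504 kg/m³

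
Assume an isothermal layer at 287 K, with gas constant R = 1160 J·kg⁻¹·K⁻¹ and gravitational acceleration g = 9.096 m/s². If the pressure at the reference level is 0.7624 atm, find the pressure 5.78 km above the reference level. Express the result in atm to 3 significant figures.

Scale height: H = RT/g = 1160 × 287 / 9.096 = 36601 m.
Barometric formula: P = P₀ exp(−z/H).
z/H = 5780.0/36601 = 0.15792; exp(−0.15792) = 0.85392.
P = 0.7624 × 0.85392 = 0.65103 atm.

P ≈ 0.651 atm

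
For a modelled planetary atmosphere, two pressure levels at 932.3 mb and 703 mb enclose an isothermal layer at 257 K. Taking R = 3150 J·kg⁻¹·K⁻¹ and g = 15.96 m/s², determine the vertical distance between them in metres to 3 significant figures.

Δz ≈ 14300 m

Hypsometric equation: Δz = (R T̄/g) ln(P₁/P₂).
R T̄/g = 3150 × 257 / 15.96 = 50724 m.
ln(932.3/703) = ln(1.3262) = 0.28232.
Δz = 50724 × 0.28232 = 14320 m.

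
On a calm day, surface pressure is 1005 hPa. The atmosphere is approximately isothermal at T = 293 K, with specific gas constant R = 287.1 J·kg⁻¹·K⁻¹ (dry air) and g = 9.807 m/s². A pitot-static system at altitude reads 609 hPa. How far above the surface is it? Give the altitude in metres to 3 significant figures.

z ≈ 4300 m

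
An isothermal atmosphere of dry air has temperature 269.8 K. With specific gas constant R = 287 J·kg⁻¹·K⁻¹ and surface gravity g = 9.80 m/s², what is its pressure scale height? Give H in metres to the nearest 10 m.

H ≈ 7900 m

The scale height of an isothermal atmosphere is H = RT/g.
H = 287 × 269.8 / 9.80 = 77433/9.80 = 7901.3 m.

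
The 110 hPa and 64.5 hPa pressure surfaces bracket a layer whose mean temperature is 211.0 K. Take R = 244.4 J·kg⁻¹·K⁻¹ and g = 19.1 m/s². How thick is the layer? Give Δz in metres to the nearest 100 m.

Δz ≈ 1400 m

Hypsometric equation: Δz = (R T̄/g) ln(P₁/P₂).
R T̄/g = 244.4 × 211.0 / 19.1 = 2699.9 m.
ln(110/64.5) = ln(1.7054) = 0.53380.
Δz = 2699.9 × 0.53380 = 1441.2 m.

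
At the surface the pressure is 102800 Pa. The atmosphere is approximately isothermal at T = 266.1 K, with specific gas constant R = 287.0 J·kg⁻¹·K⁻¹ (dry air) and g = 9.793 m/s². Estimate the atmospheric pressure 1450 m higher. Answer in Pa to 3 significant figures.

Scale height: H = RT/g = 287.0 × 266.1 / 9.793 = 7798.5 m.
Barometric formula: P = P₀ exp(−z/H).
z/H = 1450.0/7798.5 = 0.18593; exp(−0.18593) = 0.83033.
P = 102800 × 0.83033 = 85358 Pa.

P ≈ 85400 Pa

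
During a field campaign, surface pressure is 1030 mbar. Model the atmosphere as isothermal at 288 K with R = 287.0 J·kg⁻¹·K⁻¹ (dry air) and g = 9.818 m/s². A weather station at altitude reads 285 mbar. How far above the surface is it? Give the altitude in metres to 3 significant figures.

z ≈ 10800 m

Scale height: H = RT/g = 287.0 × 288 / 9.818 = 8418.8 m.
Invert the barometric formula: z = H ln(P₀/P).
P₀/P = 1030/285 = 3.6140; ln(3.6140) = 1.2848.
z = 8418.8 × 1.2848 = 10816 m.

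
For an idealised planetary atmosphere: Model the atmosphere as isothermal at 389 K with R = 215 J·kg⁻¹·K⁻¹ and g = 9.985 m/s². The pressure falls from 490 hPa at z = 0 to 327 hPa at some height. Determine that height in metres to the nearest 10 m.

Scale height: H = RT/g = 215 × 389 / 9.985 = 8376.1 m.
Invert the barometric formula: z = H ln(P₀/P).
P₀/P = 490/327 = 1.4985; ln(1.4985) = 0.40446.
z = 8376.1 × 0.40446 = 3387.8 m.

z ≈ 3390 m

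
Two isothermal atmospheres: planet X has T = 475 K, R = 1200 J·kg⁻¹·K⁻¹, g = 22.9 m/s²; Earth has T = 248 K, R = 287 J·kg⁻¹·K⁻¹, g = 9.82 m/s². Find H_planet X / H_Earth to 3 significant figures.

H = RT/g for each body.
H_planet X = 1200 × 475 / 22.9 = 24891 m.
H_Earth = 287 × 248 / 9.82 = 7248.1 m.
H_planet X/H_Earth = 24891/7248.1 = 3.4341.

H_planet X/H_Earth ≈ 3.43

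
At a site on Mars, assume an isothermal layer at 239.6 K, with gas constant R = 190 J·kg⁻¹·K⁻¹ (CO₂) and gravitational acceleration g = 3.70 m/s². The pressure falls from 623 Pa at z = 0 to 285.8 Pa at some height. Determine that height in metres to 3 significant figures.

Scale height: H = RT/g = 190 × 239.6 / 3.70 = 12304 m.
Invert the barometric formula: z = H ln(P₀/P).
P₀/P = 623/285.8 = 2.1798; ln(2.1798) = 0.77923.
z = 12304 × 0.77923 = 9587.6 m.

z ≈ 9590 m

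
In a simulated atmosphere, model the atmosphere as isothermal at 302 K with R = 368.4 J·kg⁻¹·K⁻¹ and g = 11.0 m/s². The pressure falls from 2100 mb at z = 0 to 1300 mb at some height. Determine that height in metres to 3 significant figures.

z ≈ 4850 m

Scale height: H = RT/g = 368.4 × 302 / 11.0 = 10114 m.
Invert the barometric formula: z = H ln(P₀/P).
P₀/P = 2100/1300 = 1.6154; ln(1.6154) = 0.47958.
z = 10114 × 0.47958 = 4850.5 m.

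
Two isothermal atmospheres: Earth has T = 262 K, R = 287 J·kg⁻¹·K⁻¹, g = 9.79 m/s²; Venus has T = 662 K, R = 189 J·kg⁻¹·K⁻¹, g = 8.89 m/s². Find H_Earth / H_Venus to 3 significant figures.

H = RT/g for each body.
H_Earth = 287 × 262 / 9.79 = 7680.7 m.
H_Venus = 189 × 662 / 8.89 = 14074 m.
H_Earth/H_Venus = 7680.7/14074 = 0.54574.

H_Earth/H_Venus ≈ 0.546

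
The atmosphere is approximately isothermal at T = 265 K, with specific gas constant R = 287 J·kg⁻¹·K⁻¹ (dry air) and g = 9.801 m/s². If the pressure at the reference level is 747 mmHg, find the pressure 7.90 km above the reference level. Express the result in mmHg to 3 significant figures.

Scale height: H = RT/g = 287 × 265 / 9.801 = 7759.9 m.
Barometric formula: P = P₀ exp(−z/H).
z/H = 7900.0/7759.9 = 1.0181; exp(−1.0181) = 0.36128.
P = 747 × 0.36128 = 269.88 mmHg.

P ≈ 270 mmHg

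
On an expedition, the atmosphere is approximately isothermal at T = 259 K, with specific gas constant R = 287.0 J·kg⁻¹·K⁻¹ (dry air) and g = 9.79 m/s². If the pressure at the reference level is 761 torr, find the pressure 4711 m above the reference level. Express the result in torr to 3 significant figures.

P ≈ 409 torr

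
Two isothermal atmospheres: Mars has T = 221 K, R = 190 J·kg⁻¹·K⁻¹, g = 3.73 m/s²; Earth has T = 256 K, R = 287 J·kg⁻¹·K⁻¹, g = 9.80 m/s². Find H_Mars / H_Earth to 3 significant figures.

H_Mars/H_Earth ≈ 1.50

H = RT/g for each body.
H_Mars = 190 × 221 / 3.73 = 11257 m.
H_Earth = 287 × 256 / 9.80 = 7497.1 m.
H_Mars/H_Earth = 11257/7497.1 = 1.5015.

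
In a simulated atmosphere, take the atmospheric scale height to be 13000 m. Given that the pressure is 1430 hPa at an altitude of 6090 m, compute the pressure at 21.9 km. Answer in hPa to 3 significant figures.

P ≈ 424 hPa

Between two levels, P₂ = P₁ exp(−Δz/H) with Δz = z₂ − z₁.
Δz = 21900 − 6090.0 = 15810 m; Δz/H = 15810/13000 = 1.2162.
P₂ = 1430 × exp(−1.2162) = 1430 × 0.29635 = 423.78 hPa.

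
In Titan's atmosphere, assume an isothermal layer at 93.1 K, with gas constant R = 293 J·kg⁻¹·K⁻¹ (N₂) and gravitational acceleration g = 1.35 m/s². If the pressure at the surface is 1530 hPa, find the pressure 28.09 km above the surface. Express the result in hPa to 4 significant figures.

Scale height: H = RT/g = 293 × 93.1 / 1.35 = 20206 m.
Barometric formula: P = P₀ exp(−z/H).
z/H = 28090/20206 = 1.3902; exp(−1.3902) = 0.24903.
P = 1530 × 0.24903 = 381.02 hPa.

P ≈ 381.0 hPa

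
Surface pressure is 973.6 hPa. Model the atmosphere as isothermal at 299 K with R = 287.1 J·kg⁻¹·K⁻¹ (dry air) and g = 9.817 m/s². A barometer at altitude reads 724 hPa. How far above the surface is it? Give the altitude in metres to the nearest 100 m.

Scale height: H = RT/g = 287.1 × 299 / 9.817 = 8744.3 m.
Invert the barometric formula: z = H ln(P₀/P).
P₀/P = 973.6/724 = 1.3448; ln(1.3448) = 0.29625.
z = 8744.3 × 0.29625 = 2590.5 m.

z ≈ 2600 m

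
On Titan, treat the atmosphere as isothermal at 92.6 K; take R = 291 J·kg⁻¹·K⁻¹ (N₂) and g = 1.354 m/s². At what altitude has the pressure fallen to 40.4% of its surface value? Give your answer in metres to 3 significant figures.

Scale height: H = RT/g = 291 × 92.6 / 1.354 = 19901 m.
Set P/P₀ = exp(−z/H) = 0.404, so z = −H ln(0.404).
−ln(0.404) = 0.90634; z = 19901 × 0.90634 = 18037 m.

z ≈ 18000 m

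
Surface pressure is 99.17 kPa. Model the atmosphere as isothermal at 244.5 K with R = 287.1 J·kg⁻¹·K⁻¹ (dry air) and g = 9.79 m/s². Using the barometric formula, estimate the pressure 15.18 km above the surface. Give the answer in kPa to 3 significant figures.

Scale height: H = RT/g = 287.1 × 244.5 / 9.79 = 7170.2 m.
Barometric formula: P = P₀ exp(−z/H).
z/H = 15180/7170.2 = 2.1171; exp(−2.1171) = 0.12038.
P = 99.17 × 0.12038 = 11.938 kPa.

P ≈ 11.9 kPa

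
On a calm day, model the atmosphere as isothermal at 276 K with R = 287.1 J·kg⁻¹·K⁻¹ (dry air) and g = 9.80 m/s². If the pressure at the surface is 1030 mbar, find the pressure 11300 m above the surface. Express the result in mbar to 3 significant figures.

Scale height: H = RT/g = 287.1 × 276 / 9.80 = 8085.7 m.
Barometric formula: P = P₀ exp(−z/H).
z/H = 11300/8085.7 = 1.3975; exp(−1.3975) = 0.24721.
P = 1030 × 0.24721 = 254.63 mbar.

P ≈ 255 mbar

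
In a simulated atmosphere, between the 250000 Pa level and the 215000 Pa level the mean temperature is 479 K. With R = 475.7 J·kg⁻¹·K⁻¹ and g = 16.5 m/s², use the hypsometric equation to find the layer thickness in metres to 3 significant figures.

Δz ≈ 2080 m

Hypsometric equation: Δz = (R T̄/g) ln(P₁/P₂).
R T̄/g = 475.7 × 479 / 16.5 = 13810 m.
ln(250000/215000) = ln(1.1628) = 0.15083.
Δz = 13810 × 0.15083 = 2083.0 m.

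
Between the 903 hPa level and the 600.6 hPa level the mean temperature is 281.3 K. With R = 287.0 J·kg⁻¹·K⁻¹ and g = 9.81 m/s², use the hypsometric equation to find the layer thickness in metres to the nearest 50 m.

Δz ≈ 3350 m

Hypsometric equation: Δz = (R T̄/g) ln(P₁/P₂).
R T̄/g = 287.0 × 281.3 / 9.81 = 8229.7 m.
ln(903/600.6) = ln(1.5035) = 0.40780.
Δz = 8229.7 × 0.40780 = 3356.1 m.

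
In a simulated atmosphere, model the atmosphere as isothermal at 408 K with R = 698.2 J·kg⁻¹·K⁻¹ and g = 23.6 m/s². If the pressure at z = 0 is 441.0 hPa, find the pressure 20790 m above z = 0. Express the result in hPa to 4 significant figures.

P ≈ 78.78 hPa

Scale height: H = RT/g = 698.2 × 408 / 23.6 = 12071 m.
Barometric formula: P = P₀ exp(−z/H).
z/H = 20790/12071 = 1.7223; exp(−1.7223) = 0.17865.
P = 441.0 × 0.17865 = 78.785 hPa.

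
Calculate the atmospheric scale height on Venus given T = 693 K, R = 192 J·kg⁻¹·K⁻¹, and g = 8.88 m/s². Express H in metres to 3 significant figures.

The scale height of an isothermal atmosphere is H = RT/g.
H = 192 × 693 / 8.88 = 133060/8.88 = 14984 m.

H ≈ 15000 m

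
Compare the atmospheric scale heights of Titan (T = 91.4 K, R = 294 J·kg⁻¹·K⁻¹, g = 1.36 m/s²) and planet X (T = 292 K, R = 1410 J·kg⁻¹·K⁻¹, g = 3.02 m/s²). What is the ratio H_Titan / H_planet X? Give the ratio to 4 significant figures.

H_Titan/H_planet X ≈ 0.1449

H = RT/g for each body.
H_Titan = 294 × 91.4 / 1.36 = 19759 m.
H_planet X = 1410 × 292 / 3.02 = 136330 m.
H_Titan/H_planet X = 19759/136330 = 0.14494.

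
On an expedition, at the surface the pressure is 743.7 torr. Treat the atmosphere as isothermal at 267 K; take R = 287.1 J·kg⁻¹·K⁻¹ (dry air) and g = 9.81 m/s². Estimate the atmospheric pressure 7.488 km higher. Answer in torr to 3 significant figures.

P ≈ 285 torr

Scale height: H = RT/g = 287.1 × 267 / 9.81 = 7814.0 m.
Barometric formula: P = P₀ exp(−z/H).
z/H = 7488.0/7814.0 = 0.95828; exp(−0.95828) = 0.38355.
P = 743.7 × 0.38355 = 285.25 torr.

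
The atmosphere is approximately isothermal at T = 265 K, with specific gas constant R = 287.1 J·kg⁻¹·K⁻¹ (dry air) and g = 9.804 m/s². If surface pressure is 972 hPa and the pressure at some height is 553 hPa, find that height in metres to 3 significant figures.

z ≈ 4380 m

Scale height: H = RT/g = 287.1 × 265 / 9.804 = 7760.3 m.
Invert the barometric formula: z = H ln(P₀/P).
P₀/P = 972/553 = 1.7577; ln(1.7577) = 0.56401.
z = 7760.3 × 0.56401 = 4376.9 m.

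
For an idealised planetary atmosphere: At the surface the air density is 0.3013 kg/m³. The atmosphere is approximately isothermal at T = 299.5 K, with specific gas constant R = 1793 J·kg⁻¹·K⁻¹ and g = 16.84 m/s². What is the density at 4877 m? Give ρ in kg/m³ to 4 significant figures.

ρ ≈ 0.2586 kg/m³

Scale height: H = RT/g = 1793 × 299.5 / 16.84 = 31889 m.
In an isothermal atmosphere, density decays like pressure: ρ = ρ₀ exp(−z/H).
z/H = 4877.0/31889 = 0.15294; exp(−0.15294) = 0.85818.
ρ = 0.3013 × 0.85818 = 0.25857 kg/m³.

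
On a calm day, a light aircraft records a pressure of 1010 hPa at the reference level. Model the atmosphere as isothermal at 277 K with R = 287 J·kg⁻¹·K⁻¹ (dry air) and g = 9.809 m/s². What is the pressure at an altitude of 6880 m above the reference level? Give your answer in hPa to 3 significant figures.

P ≈ 432 hPa

Scale height: H = RT/g = 287 × 277 / 9.809 = 8104.7 m.
Barometric formula: P = P₀ exp(−z/H).
z/H = 6880.0/8104.7 = 0.84889; exp(−0.84889) = 0.42789.
P = 1010 × 0.42789 = 432.17 hPa.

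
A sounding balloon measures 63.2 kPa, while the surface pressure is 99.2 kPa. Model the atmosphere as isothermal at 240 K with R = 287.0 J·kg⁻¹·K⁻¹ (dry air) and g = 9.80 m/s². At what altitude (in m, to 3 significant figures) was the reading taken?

z ≈ 3170 m

Scale height: H = RT/g = 287.0 × 240 / 9.80 = 7028.6 m.
Invert the barometric formula: z = H ln(P₀/P).
P₀/P = 99.2/63.2 = 1.5696; ln(1.5696) = 0.45082.
z = 7028.6 × 0.45082 = 3168.6 m.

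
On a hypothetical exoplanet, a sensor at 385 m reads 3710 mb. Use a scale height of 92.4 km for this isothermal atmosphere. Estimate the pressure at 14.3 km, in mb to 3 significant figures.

Between two levels, P₂ = P₁ exp(−Δz/H) with Δz = z₂ − z₁.
Δz = 14300 − 385.00 = 13915 m; Δz/H = 13915/92400 = 0.15060.
P₂ = 3710 × exp(−0.15060) = 3710 × 0.86019 = 3191.3 mb.

P ≈ 3190 mb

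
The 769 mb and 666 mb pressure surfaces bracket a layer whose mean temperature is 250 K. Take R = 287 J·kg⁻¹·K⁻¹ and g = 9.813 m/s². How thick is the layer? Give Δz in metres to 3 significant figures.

Δz ≈ 1050 m

Hypsometric equation: Δz = (R T̄/g) ln(P₁/P₂).
R T̄/g = 287 × 250 / 9.813 = 7311.7 m.
ln(769/666) = ln(1.1547) = 0.14384.
Δz = 7311.7 × 0.14384 = 1051.7 m.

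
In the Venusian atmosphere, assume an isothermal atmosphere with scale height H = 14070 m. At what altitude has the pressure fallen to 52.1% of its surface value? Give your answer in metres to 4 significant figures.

Set P/P₀ = exp(−z/H) = 0.521, so z = −H ln(0.521).
−ln(0.521) = 0.65201; z = 14070 × 0.65201 = 9173.8 m.

z ≈ 9174 m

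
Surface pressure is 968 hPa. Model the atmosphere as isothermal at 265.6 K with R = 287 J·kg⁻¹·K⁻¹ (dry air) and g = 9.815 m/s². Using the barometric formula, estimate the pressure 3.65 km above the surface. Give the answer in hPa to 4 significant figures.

Scale height: H = RT/g = 287 × 265.6 / 9.815 = 7766.4 m.
Barometric formula: P = P₀ exp(−z/H).
z/H = 3650.0/7766.4 = 0.46997; exp(−0.46997) = 0.62502.
P = 968 × 0.62502 = 605.02 hPa.

P ≈ 605.0 hPa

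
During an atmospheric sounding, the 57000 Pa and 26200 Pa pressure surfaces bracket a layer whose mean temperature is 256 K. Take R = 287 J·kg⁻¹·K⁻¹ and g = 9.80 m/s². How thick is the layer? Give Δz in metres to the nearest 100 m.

Hypsometric equation: Δz = (R T̄/g) ln(P₁/P₂).
R T̄/g = 287 × 256 / 9.80 = 7497.1 m.
ln(57000/26200) = ln(2.1756) = 0.77730.
Δz = 7497.1 × 0.77730 = 5827.5 m.

Δz ≈ 5800 m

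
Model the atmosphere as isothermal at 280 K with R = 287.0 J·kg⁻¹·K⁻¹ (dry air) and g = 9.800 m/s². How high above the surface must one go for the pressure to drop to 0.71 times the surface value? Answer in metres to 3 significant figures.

z ≈ 2810 m

Scale height: H = RT/g = 287.0 × 280 / 9.800 = 8200.0 m.
Set P/P₀ = exp(−z/H) = 0.71, so z = −H ln(0.71).
−ln(0.71) = 0.34249; z = 8200.0 × 0.34249 = 2808.4 m.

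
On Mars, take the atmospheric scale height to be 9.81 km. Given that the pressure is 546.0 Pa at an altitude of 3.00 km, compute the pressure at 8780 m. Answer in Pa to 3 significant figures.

Between two levels, P₂ = P₁ exp(−Δz/H) with Δz = z₂ − z₁.
Δz = 8780.0 − 3000.0 = 5780.0 m; Δz/H = 5780.0/9810.0 = 0.58919.
P₂ = 546.0 × exp(−0.58919) = 546.0 × 0.55478 = 302.91 Pa.

P ≈ 303 Pa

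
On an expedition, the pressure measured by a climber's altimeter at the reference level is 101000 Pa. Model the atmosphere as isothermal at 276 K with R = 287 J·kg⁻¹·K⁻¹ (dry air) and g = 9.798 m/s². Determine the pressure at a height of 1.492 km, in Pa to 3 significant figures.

Scale height: H = RT/g = 287 × 276 / 9.798 = 8084.5 m.
Barometric formula: P = P₀ exp(−z/H).
z/H = 1492.0/8084.5 = 0.18455; exp(−0.18455) = 0.83148.
P = 101000 × 0.83148 = 83979 Pa.

P ≈ 84000 Pa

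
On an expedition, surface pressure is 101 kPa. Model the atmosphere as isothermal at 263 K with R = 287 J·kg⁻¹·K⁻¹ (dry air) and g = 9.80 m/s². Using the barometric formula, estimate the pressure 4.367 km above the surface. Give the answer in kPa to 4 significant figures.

P ≈ 57.29 kPa

Scale height: H = RT/g = 287 × 263 / 9.80 = 7702.1 m.
Barometric formula: P = P₀ exp(−z/H).
z/H = 4367.0/7702.1 = 0.56699; exp(−0.56699) = 0.56723.
P = 101 × 0.56723 = 57.290 kPa.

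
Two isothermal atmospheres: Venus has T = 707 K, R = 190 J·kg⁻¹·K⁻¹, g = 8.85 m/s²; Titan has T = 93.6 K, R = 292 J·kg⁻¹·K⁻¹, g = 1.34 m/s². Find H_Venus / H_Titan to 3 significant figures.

H = RT/g for each body.
H_Venus = 190 × 707 / 8.85 = 15179 m.
H_Titan = 292 × 93.6 / 1.34 = 20396 m.
H_Venus/H_Titan = 15179/20396 = 0.74421.

H_Venus/H_Titan ≈ 0.744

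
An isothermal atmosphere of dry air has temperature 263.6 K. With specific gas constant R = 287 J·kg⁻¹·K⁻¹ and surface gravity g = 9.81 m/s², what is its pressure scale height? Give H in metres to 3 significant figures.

The scale height of an isothermal atmosphere is H = RT/g.
H = 287 × 263.6 / 9.81 = 75653/9.81 = 7711.8 m.

H ≈ 7710 m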